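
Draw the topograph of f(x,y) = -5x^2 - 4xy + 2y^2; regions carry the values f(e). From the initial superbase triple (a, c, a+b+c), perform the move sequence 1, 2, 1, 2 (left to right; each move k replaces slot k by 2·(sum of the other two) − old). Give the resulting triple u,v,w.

start (-5,2,-7) = (f(1,0),f(0,1),f(1,1))
replace slot 1: 2·(2+(-7)) − (-5) = -5 → (-5,2,-7)
replace slot 2: 2·((-5)+(-7)) − 2 = -26 → (-5,-26,-7)
replace slot 1: 2·((-26)+(-7)) − (-5) = -61 → (-61,-26,-7)
replace slot 2: 2·((-61)+(-7)) − (-26) = -110 → (-61,-110,-7)

-61,-110,-7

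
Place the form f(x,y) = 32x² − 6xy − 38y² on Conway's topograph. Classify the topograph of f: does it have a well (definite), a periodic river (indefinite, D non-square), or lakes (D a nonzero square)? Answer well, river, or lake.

D = b²−4ac = (-6)² − 4·32·(-38) = 4900
D = 70² is a perfect square ⇒ form factors over ℤ ⇒ lakes

lake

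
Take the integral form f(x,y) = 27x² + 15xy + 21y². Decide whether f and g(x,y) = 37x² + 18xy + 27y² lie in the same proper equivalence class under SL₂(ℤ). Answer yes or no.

D₁ = -2043, D₂ = -3672
discriminants differ ⇒ not SL₂(ℤ)-equivalent

no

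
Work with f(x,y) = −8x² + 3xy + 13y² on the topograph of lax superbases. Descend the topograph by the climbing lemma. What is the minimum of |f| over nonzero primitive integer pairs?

descent: ρ → (13,-3,-8)
descent: ρ → (-8,19,2)  [lands on river]
river: ρ → (2,17,-17)
river: ρ → (-17,17,2)
river: ρ → (2,19,-8)
river: ρ → (-8,13,8)
river: ρ → (8,19,-2)
river: ρ → (-2,17,17)
river: ρ → (17,17,-2)
river: ρ → (-2,19,8)
river: ρ → (8,13,-8)
closes: descent 2, river 10
min |a| on river = 2

2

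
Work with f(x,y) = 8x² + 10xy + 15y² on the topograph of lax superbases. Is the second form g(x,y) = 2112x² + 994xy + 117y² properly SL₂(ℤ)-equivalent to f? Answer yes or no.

D₁ = -380, D₂ = -380
f: translate: b→-6 (≡10 mod 16), so (8,10,15)→(8,-6,13)
f: reduced (well bottom): (8,-6,13) with a≤c, −a<b≤a
g: flip: (2112,994,117)→(117,-994,2112)
g: translate: b→-58 (≡-994 mod 234), so (117,-994,2112)→(117,-58,8)
g: flip: (117,-58,8)→(8,58,117)
g: translate: b→-6 (≡58 mod 16), so (8,58,117)→(8,-6,13)
g: reduced (well bottom): (8,-6,13) with a≤c, −a<b≤a
reduced forms (8, -6, 13) vs (8, -6, 13) ⇒ equivalent

yes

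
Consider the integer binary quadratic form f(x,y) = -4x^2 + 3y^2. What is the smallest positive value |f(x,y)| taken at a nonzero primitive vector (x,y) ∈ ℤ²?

descent: ρ → (3,6,-1)  [lands on river]
river: ρ → (-1,6,3)
closes: descent 1, river 2
min |a| on river = 1

1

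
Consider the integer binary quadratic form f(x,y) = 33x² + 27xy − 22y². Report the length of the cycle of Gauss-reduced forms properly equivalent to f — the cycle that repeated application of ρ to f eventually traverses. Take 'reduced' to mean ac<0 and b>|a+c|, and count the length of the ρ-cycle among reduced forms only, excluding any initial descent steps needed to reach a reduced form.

D = 3633, ⌊√D⌋ = 60
river: ρ → (-22,17,38)
river: ρ → (38,59,-1)
river: ρ → (-1,59,38)
river: ρ → (38,17,-22)
river: ρ → (-22,27,33)
river: ρ → (33,39,-16)
river: ρ → (-16,57,6)
river: ρ → (6,51,-43)
river: ρ → (-43,35,14)
river: ρ → (14,49,-22)
river: ρ → (-22,39,24)
river: ρ → (24,57,-4)
river: ρ → (-4,55,38)
river: ρ → (38,21,-21)
river: ρ → (-21,21,38)
river: ρ → (38,55,-4)
river: ρ → (-4,57,24)
river: ρ → (24,39,-22)
river: ρ → (-22,49,14)
river: ρ → (14,35,-43)
river: ρ → (-43,51,6)
river: ρ → (6,57,-16)
river: ρ → (-16,39,33)
river: ρ → (33,27,-22)
ρ-cycle length = 24 (tail of 0 descent steps not counted)

24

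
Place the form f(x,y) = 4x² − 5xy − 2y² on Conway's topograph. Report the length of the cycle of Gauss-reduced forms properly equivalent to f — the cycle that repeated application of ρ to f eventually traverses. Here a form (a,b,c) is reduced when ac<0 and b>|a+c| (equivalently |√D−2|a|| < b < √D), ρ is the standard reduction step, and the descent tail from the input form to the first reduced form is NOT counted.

D = 57, ⌊√D⌋ = 7
descent: ρ → (-2,5,4)  [lands on river]
river: ρ → (4,3,-3)
river: ρ → (-3,3,4)
river: ρ → (4,5,-2)
river: ρ → (-2,7,1)
river: ρ → (1,7,-2)
ρ-cycle length = 6 (tail of 1 descent step not counted)

6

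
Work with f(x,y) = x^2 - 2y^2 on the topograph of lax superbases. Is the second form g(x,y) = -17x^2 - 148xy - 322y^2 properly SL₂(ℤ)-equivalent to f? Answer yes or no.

D₁ = 8, D₂ = 8
river cycle of f (length 2): (1, 2, -1), (-1, 2, 1)
river cycle of g (length 2): (1, 2, -1), (-1, 2, 1)
cycles coincide ⇒ equivalent

yes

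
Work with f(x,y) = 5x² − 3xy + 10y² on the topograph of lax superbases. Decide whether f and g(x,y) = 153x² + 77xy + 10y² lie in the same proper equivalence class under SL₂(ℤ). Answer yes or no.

D₁ = -191, D₂ = -191
f: reduced (well bottom): (5,-3,10) with a≤c, −a<b≤a
g: flip: (153,77,10)→(10,-77,153)
g: translate: b→3 (≡-77 mod 20), so (10,-77,153)→(10,3,5)
g: flip: (10,3,5)→(5,-3,10)
g: reduced (well bottom): (5,-3,10) with a≤c, −a<b≤a
reduced forms (5, -3, 10) vs (5, -3, 10) ⇒ equivalent

yes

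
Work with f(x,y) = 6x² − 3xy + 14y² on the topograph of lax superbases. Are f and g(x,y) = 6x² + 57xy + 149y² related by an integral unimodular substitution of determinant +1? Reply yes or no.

D₁ = -327, D₂ = -327
f: reduced (well bottom): (6,-3,14) with a≤c, −a<b≤a
g: translate: b→-3 (≡57 mod 12), so (6,57,149)→(6,-3,14)
g: reduced (well bottom): (6,-3,14) with a≤c, −a<b≤a
reduced forms (6, -3, 14) vs (6, -3, 14) ⇒ equivalent

yes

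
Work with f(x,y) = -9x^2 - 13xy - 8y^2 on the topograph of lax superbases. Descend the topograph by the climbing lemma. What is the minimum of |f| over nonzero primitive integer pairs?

translate: b→-5 (≡13 mod 18), so (9,13,8)→(9,-5,4)
flip: (9,-5,4)→(4,5,9)
translate: b→-3 (≡5 mod 8), so (4,5,9)→(4,-3,8)
reduced (well bottom): (4,-3,8) with a≤c, −a<b≤a
well minimum |f| = |-4| = 4 (negative-definite)

4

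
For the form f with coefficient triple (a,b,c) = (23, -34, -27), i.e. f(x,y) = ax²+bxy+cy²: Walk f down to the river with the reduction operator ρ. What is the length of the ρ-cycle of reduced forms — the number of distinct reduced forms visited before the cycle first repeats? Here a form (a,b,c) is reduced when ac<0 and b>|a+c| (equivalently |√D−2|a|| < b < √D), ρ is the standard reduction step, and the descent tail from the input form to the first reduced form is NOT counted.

D = 3640, ⌊√D⌋ = 60
descent: ρ → (-27,34,23)  [lands on river]
river: ρ → (23,58,-3)
river: ρ → (-3,56,42)
river: ρ → (42,28,-17)
river: ρ → (-17,40,30)
river: ρ → (30,20,-27)
ρ-cycle length = 6 (tail of 1 descent step not counted)

6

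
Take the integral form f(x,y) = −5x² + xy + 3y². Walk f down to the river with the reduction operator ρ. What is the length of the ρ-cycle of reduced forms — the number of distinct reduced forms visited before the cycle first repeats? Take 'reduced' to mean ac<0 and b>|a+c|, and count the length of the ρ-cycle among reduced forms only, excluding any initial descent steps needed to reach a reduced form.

D = 61, ⌊√D⌋ = 7
descent: ρ → (3,5,-3)  [lands on river]
river: ρ → (-3,7,1)
river: ρ → (1,7,-3)
river: ρ → (-3,5,3)
river: ρ → (3,7,-1)
river: ρ → (-1,7,3)
ρ-cycle length = 6 (tail of 1 descent step not counted)

6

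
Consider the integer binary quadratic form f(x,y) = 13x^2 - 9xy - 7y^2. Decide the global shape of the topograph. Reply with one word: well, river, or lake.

D = b²−4ac = (-9)² − 4·13·(-7) = 445
D > 0 non-square ⇒ indefinite ⇒ periodic river

river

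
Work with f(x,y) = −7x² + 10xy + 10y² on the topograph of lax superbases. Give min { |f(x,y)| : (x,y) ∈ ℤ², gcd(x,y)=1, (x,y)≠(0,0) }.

river: ρ → (10,10,-7)
river: ρ → (-7,18,2)
river: ρ → (2,18,-7)
river: ρ → (-7,10,10)
closes: descent 0, river 4
min |a| on river = 2

2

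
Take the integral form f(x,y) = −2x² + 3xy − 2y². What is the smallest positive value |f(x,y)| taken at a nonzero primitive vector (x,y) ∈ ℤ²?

translate: b→1 (≡-3 mod 4), so (2,-3,2)→(2,1,1)
flip: (2,1,1)→(1,-1,2)
translate: b→1 (≡-1 mod 2), so (1,-1,2)→(1,1,2)
reduced (well bottom): (1,1,2) with a≤c, −a<b≤a
well minimum |f| = |-1| = 1 (negative-definite)

1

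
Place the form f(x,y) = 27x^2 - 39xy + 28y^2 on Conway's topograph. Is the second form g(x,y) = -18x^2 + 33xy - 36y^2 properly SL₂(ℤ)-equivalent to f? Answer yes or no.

D₁ = -1503, D₂ = -1503
f: translate: b→15 (≡-39 mod 54), so (27,-39,28)→(27,15,16)
f: flip: (27,15,16)→(16,-15,27)
f: reduced (well bottom): (16,-15,27) with a≤c, −a<b≤a
g is negative-definite; reduce −g:
−g: translate: b→3 (≡-33 mod 36), so (18,-33,36)→(18,3,21)
−g: reduced (well bottom): (18,3,21) with a≤c, −a<b≤a
flip sign back: reduced form of g is (-18,-3,-21)
reduced forms (16, -15, 27) vs (-18, -3, -21) ⇒ inequivalent

no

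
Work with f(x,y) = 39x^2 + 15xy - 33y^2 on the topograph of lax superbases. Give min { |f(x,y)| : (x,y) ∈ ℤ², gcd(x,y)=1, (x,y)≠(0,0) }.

river: ρ → (-33,51,21)
river: ρ → (21,33,-51)
river: ρ → (-51,69,3)
river: ρ → (3,69,-51)
river: ρ → (-51,33,21)
river: ρ → (21,51,-33)
river: ρ → (-33,15,39)
river: ρ → (39,63,-9)
river: ρ → (-9,63,39)
river: ρ → (39,15,-33)
closes: descent 0, river 10
min |a| on river = 3

3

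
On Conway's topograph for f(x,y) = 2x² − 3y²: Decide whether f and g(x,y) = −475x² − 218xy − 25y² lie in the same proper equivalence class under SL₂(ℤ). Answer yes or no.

D₁ = 24, D₂ = 24
river cycle of f (length 2): (2, 4, -1), (-1, 4, 2)
river cycle of g (length 2): (2, 4, -1), (-1, 4, 2)
cycles coincide ⇒ equivalent

yes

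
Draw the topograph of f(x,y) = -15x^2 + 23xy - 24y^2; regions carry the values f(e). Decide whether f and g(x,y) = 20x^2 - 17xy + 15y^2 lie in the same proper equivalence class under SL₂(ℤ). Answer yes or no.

D₁ = -911, D₂ = -911
f is negative-definite; reduce −f:
−f: translate: b→7 (≡-23 mod 30), so (15,-23,24)→(15,7,16)
−f: reduced (well bottom): (15,7,16) with a≤c, −a<b≤a
flip sign back: reduced form of f is (-15,-7,-16)
g: flip: (20,-17,15)→(15,17,20)
g: translate: b→-13 (≡17 mod 30), so (15,17,20)→(15,-13,18)
g: reduced (well bottom): (15,-13,18) with a≤c, −a<b≤a
reduced forms (-15, -7, -16) vs (15, -13, 18) ⇒ inequivalent

no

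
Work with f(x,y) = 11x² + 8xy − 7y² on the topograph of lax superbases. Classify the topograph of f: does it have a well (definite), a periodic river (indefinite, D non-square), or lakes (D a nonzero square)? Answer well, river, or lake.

D = b²−4ac = 8² − 4·11·(-7) = 372
D > 0 non-square ⇒ indefinite ⇒ periodic river

river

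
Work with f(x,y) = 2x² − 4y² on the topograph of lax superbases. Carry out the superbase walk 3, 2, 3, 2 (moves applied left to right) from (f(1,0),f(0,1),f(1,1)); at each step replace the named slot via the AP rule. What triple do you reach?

start (2,-4,-2) = (f(1,0),f(0,1),f(1,1))
replace slot 3: 2·(2+(-4)) − (-2) = -2 → (2,-4,-2)
replace slot 2: 2·(2+(-2)) − (-4) = 4 → (2,4,-2)
replace slot 3: 2·(2+4) − (-2) = 14 → (2,4,14)
replace slot 2: 2·(2+14) − 4 = 28 → (2,28,14)

2,28,14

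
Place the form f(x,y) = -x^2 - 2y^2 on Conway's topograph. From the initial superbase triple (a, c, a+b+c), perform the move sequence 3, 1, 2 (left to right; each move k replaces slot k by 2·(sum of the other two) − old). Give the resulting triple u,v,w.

start (-1,-2,-3) = (f(1,0),f(0,1),f(1,1))
replace slot 3: 2·((-1)+(-2)) − (-3) = -3 → (-1,-2,-3)
replace slot 1: 2·((-2)+(-3)) − (-1) = -9 → (-9,-2,-3)
replace slot 2: 2·((-9)+(-3)) − (-2) = -22 → (-9,-22,-3)

-9,-22,-3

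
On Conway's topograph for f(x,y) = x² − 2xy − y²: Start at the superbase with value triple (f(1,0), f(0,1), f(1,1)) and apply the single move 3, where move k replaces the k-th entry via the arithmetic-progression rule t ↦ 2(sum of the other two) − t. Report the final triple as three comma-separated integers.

start (1,-1,-2) = (f(1,0),f(0,1),f(1,1))
replace slot 3: 2·(1+(-1)) − (-2) = 2 → (1,-1,2)

1,-1,2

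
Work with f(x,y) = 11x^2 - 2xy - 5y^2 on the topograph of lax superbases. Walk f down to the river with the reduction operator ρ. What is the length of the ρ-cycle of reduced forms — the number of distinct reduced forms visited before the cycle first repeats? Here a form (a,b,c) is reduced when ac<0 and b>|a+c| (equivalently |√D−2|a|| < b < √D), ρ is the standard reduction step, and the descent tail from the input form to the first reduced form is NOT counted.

D = 224, ⌊√D⌋ = 14
descent: ρ → (-5,12,4)  [lands on river]
river: ρ → (4,12,-5)
river: ρ → (-5,8,8)
river: ρ → (8,8,-5)
ρ-cycle length = 4 (tail of 1 descent step not counted)

4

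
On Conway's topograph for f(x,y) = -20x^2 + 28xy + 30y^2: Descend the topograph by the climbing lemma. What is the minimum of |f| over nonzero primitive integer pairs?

river: ρ → (30,32,-18)
river: ρ → (-18,40,22)
river: ρ → (22,48,-10)
river: ρ → (-10,52,12)
river: ρ → (12,44,-26)
river: ρ → (-26,8,30)
river: ρ → (30,52,-4)
river: ρ → (-4,52,30)
river: ρ → (30,8,-26)
river: ρ → (-26,44,12)
river: ρ → (12,52,-10)
river: ρ → (-10,48,22)
river: ρ → (22,40,-18)
river: ρ → (-18,32,30)
river: ρ → (30,28,-20)
river: ρ → (-20,52,6)
river: ρ → (6,56,-2)
river: ρ → (-2,56,6)
river: ρ → (6,52,-20)
river: ρ → (-20,28,30)
closes: descent 0, river 20
min |a| on river = 2

2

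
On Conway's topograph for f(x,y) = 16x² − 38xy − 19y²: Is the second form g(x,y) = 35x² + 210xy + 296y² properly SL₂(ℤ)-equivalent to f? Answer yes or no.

D₁ = 2660, D₂ = 2660
river cycle of f (length 10): (-19, 38, 16), (16, 26, -31), (-31, 36, 11), (11, 30, -40), (-40, 50, 1), (1, 50, -40), (-40, 30, 11), (11, 36, -31), (-31, 26, 16), (16, 38, -19)
river cycle of g (length 10): (-19, 38, 16), (16, 26, -31), (-31, 36, 11), (11, 30, -40), (-40, 50, 1), (1, 50, -40), (-40, 30, 11), (11, 36, -31), (-31, 26, 16), (16, 38, -19)
cycles coincide ⇒ equivalent

yes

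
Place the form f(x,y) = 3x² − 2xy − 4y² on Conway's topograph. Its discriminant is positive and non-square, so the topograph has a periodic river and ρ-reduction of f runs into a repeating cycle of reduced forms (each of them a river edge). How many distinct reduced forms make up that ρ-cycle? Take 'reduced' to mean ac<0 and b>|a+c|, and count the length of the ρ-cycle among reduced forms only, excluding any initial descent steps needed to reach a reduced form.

D = 52, ⌊√D⌋ = 7
descent: ρ → (-4,2,3)  [lands on river]
river: ρ → (3,4,-3)
river: ρ → (-3,2,4)
river: ρ → (4,6,-1)
river: ρ → (-1,6,4)
river: ρ → (4,2,-3)
river: ρ → (-3,4,3)
river: ρ → (3,2,-4)
river: ρ → (-4,6,1)
river: ρ → (1,6,-4)
ρ-cycle length = 10 (tail of 1 descent step not counted)

10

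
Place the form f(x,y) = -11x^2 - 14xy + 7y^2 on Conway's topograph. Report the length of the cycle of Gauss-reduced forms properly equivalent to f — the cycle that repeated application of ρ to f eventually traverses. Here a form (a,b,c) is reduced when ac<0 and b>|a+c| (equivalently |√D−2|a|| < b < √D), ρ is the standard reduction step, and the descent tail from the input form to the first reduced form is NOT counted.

D = 504, ⌊√D⌋ = 22
descent: ρ → (7,14,-11)  [lands on river]
river: ρ → (-11,8,10)
river: ρ → (10,12,-9)
river: ρ → (-9,6,13)
river: ρ → (13,20,-2)
river: ρ → (-2,20,13)
river: ρ → (13,6,-9)
river: ρ → (-9,12,10)
river: ρ → (10,8,-11)
river: ρ → (-11,14,7)
ρ-cycle length = 10 (tail of 1 descent step not counted)

10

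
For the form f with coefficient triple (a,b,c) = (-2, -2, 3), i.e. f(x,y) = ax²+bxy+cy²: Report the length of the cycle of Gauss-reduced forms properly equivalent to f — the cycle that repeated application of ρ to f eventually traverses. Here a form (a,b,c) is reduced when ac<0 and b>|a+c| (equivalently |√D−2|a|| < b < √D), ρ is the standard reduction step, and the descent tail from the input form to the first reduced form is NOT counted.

D = 28, ⌊√D⌋ = 5
descent: ρ → (3,2,-2)  [lands on river]
river: ρ → (-2,2,3)
river: ρ → (3,4,-1)
river: ρ → (-1,4,3)
ρ-cycle length = 4 (tail of 1 descent step not counted)

4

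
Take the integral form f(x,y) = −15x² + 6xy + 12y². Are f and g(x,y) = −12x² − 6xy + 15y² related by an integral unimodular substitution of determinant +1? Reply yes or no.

D₁ = 756, D₂ = 756
river cycle of f (length 6): (12, 18, -9), (-9, 18, 12), (12, 6, -15), (-15, 24, 3), (3, 24, -15), (-15, 6, 12)
river cycle of g (length 6): (15, 6, -12), (-12, 18, 9), (9, 18, -12), (-12, 6, 15), (15, 24, -3), (-3, 24, 15)
cycles differ ⇒ inequivalent

no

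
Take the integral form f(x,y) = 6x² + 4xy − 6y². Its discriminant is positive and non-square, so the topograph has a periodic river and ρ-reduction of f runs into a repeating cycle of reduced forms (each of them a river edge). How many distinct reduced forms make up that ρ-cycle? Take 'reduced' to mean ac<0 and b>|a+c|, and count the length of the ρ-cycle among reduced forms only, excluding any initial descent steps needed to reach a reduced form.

D = 160, ⌊√D⌋ = 12
river: ρ → (-6,8,4)
river: ρ → (4,8,-6)
river: ρ → (-6,4,6)
river: ρ → (6,8,-4)
river: ρ → (-4,8,6)
river: ρ → (6,4,-6)
ρ-cycle length = 6 (tail of 0 descent steps not counted)

6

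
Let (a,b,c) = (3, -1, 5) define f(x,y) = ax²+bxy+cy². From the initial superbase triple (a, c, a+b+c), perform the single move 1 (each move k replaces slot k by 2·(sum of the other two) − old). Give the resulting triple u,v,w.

start (3,5,7) = (f(1,0),f(0,1),f(1,1))
replace slot 1: 2·(5+7) − 3 = 21 → (21,5,7)

21,5,7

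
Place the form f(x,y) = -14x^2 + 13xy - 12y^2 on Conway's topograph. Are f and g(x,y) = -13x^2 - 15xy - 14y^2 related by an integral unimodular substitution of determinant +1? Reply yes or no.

D₁ = -503, D₂ = -503
f is negative-definite; reduce −f:
−f: flip: (14,-13,12)→(12,13,14)
−f: translate: b→-11 (≡13 mod 24), so (12,13,14)→(12,-11,13)
−f: reduced (well bottom): (12,-11,13) with a≤c, −a<b≤a
flip sign back: reduced form of f is (-12,11,-13)
g is negative-definite; reduce −g:
−g: translate: b→-11 (≡15 mod 26), so (13,15,14)→(13,-11,12)
−g: flip: (13,-11,12)→(12,11,13)
−g: reduced (well bottom): (12,11,13) with a≤c, −a<b≤a
flip sign back: reduced form of g is (-12,-11,-13)
reduced forms (-12, 11, -13) vs (-12, -11, -13) ⇒ inequivalent

no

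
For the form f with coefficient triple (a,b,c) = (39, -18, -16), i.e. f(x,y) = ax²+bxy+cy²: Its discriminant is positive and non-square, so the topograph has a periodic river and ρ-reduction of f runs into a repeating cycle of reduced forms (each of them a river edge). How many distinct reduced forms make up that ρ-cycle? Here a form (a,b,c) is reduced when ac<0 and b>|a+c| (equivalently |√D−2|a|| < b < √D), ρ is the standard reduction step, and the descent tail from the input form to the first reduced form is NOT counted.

D = 2820, ⌊√D⌋ = 53
descent: ρ → (-16,50,5)  [lands on river]
river: ρ → (5,50,-16)
river: ρ → (-16,46,11)
river: ρ → (11,42,-24)
river: ρ → (-24,6,29)
river: ρ → (29,52,-1)
river: ρ → (-1,52,29)
river: ρ → (29,6,-24)
river: ρ → (-24,42,11)
river: ρ → (11,46,-16)
ρ-cycle length = 10 (tail of 1 descent step not counted)

10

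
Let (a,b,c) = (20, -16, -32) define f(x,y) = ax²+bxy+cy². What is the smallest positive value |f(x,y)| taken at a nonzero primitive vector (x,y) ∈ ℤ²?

descent: ρ → (-32,16,20)  [lands on river]
river: ρ → (20,24,-28)
river: ρ → (-28,32,16)
river: ρ → (16,32,-28)
river: ρ → (-28,24,20)
river: ρ → (20,16,-32)
river: ρ → (-32,48,4)
river: ρ → (4,48,-32)
closes: descent 1, river 8
min |a| on river = 4

4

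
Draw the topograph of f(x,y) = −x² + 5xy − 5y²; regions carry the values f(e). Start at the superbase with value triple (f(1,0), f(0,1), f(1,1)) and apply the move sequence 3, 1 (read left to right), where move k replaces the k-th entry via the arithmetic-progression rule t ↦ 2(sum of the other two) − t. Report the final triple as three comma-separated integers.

start (-1,-5,-1) = (f(1,0),f(0,1),f(1,1))
replace slot 3: 2·((-1)+(-5)) − (-1) = -11 → (-1,-5,-11)
replace slot 1: 2·((-5)+(-11)) − (-1) = -31 → (-31,-5,-11)

-31,-5,-11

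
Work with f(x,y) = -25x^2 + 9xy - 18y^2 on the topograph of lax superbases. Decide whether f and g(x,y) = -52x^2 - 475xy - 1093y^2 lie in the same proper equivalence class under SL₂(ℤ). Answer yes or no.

D₁ = -1719, D₂ = -1719
f is negative-definite; reduce −f:
−f: flip: (25,-9,18)→(18,9,25)
−f: reduced (well bottom): (18,9,25) with a≤c, −a<b≤a
flip sign back: reduced form of f is (-18,-9,-25)
g is negative-definite; reduce −g:
−g: translate: b→-45 (≡475 mod 104), so (52,475,1093)→(52,-45,18)
−g: flip: (52,-45,18)→(18,45,52)
−g: translate: b→9 (≡45 mod 36), so (18,45,52)→(18,9,25)
−g: reduced (well bottom): (18,9,25) with a≤c, −a<b≤a
flip sign back: reduced form of g is (-18,-9,-25)
reduced forms (-18, -9, -25) vs (-18, -9, -25) ⇒ equivalent

yes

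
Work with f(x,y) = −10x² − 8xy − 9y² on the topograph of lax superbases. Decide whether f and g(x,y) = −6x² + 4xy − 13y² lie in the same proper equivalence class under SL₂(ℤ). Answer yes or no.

D₁ = -296, D₂ = -296
f is negative-definite; reduce −f:
−f: flip: (10,8,9)→(9,-8,10)
−f: reduced (well bottom): (9,-8,10) with a≤c, −a<b≤a
flip sign back: reduced form of f is (-9,8,-10)
g is negative-definite; reduce −g:
−g: reduced (well bottom): (6,-4,13) with a≤c, −a<b≤a
flip sign back: reduced form of g is (-6,4,-13)
reduced forms (-9, 8, -10) vs (-6, 4, -13) ⇒ inequivalent

no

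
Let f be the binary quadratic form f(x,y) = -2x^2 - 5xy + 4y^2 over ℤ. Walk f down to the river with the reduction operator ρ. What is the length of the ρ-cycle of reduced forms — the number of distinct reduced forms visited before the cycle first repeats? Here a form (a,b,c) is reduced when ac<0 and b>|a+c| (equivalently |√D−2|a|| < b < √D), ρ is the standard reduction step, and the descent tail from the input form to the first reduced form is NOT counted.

D = 57, ⌊√D⌋ = 7
descent: ρ → (4,5,-2)  [lands on river]
river: ρ → (-2,7,1)
river: ρ → (1,7,-2)
river: ρ → (-2,5,4)
river: ρ → (4,3,-3)
river: ρ → (-3,3,4)
ρ-cycle length = 6 (tail of 1 descent step not counted)

6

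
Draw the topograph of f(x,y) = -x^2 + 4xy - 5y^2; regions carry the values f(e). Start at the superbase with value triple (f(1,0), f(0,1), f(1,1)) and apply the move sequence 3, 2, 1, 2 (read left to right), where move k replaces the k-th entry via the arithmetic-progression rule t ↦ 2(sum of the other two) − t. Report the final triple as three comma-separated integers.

start (-1,-5,-2) = (f(1,0),f(0,1),f(1,1))
replace slot 3: 2·((-1)+(-5)) − (-2) = -10 → (-1,-5,-10)
replace slot 2: 2·((-1)+(-10)) − (-5) = -17 → (-1,-17,-10)
replace slot 1: 2·((-17)+(-10)) − (-1) = -53 → (-53,-17,-10)
replace slot 2: 2·((-53)+(-10)) − (-17) = -109 → (-53,-109,-10)

-53,-109,-10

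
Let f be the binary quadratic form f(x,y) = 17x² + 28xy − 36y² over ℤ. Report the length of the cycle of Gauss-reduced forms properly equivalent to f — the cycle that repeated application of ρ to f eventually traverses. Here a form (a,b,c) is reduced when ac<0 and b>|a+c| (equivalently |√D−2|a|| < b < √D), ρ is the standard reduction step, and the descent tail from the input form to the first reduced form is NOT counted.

D = 3232, ⌊√D⌋ = 56
river: ρ → (-36,44,9)
river: ρ → (9,46,-31)
river: ρ → (-31,16,24)
river: ρ → (24,32,-23)
river: ρ → (-23,14,33)
river: ρ → (33,52,-4)
river: ρ → (-4,52,33)
river: ρ → (33,14,-23)
river: ρ → (-23,32,24)
river: ρ → (24,16,-31)
river: ρ → (-31,46,9)
river: ρ → (9,44,-36)
river: ρ → (-36,28,17)
river: ρ → (17,40,-24)
river: ρ → (-24,56,1)
river: ρ → (1,56,-24)
river: ρ → (-24,40,17)
river: ρ → (17,28,-36)
ρ-cycle length = 18 (tail of 0 descent steps not counted)

18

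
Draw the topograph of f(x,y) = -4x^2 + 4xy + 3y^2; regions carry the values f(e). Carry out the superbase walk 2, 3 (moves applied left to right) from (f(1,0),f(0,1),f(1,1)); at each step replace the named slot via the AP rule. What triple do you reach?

start (-4,3,3) = (f(1,0),f(0,1),f(1,1))
replace slot 2: 2·((-4)+3) − 3 = -5 → (-4,-5,3)
replace slot 3: 2·((-4)+(-5)) − 3 = -21 → (-4,-5,-21)

-4,-5,-21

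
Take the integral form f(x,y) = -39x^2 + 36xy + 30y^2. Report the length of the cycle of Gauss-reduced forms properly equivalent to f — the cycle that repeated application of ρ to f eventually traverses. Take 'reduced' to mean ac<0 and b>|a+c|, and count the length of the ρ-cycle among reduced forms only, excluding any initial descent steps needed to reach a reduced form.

D = 5976, ⌊√D⌋ = 77
river: ρ → (30,24,-45)
river: ρ → (-45,66,9)
river: ρ → (9,60,-66)
river: ρ → (-66,72,3)
river: ρ → (3,72,-66)
river: ρ → (-66,60,9)
river: ρ → (9,66,-45)
river: ρ → (-45,24,30)
river: ρ → (30,36,-39)
river: ρ → (-39,42,27)
river: ρ → (27,66,-15)
river: ρ → (-15,54,51)
river: ρ → (51,48,-18)
river: ρ → (-18,60,33)
river: ρ → (33,72,-6)
river: ρ → (-6,72,33)
river: ρ → (33,60,-18)
river: ρ → (-18,48,51)
river: ρ → (51,54,-15)
river: ρ → (-15,66,27)
river: ρ → (27,42,-39)
river: ρ → (-39,36,30)
ρ-cycle length = 22 (tail of 0 descent steps not counted)

22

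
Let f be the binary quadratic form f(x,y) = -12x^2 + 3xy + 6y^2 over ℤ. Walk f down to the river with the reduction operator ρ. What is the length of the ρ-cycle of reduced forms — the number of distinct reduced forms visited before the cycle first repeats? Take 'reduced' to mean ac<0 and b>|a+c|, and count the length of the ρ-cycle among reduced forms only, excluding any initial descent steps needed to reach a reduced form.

D = 297, ⌊√D⌋ = 17
descent: ρ → (6,9,-9)  [lands on river]
river: ρ → (-9,9,6)
river: ρ → (6,15,-3)
river: ρ → (-3,15,6)
ρ-cycle length = 4 (tail of 1 descent step not counted)

4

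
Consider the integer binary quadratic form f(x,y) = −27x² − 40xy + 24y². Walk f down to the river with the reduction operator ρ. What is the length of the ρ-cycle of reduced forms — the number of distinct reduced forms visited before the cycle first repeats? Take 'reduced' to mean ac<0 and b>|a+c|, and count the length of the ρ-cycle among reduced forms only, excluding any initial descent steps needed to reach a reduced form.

D = 4192, ⌊√D⌋ = 64
descent: ρ → (24,40,-27)  [lands on river]
river: ρ → (-27,14,37)
river: ρ → (37,60,-4)
river: ρ → (-4,60,37)
river: ρ → (37,14,-27)
river: ρ → (-27,40,24)
river: ρ → (24,56,-11)
river: ρ → (-11,54,29)
river: ρ → (29,62,-3)
river: ρ → (-3,64,8)
river: ρ → (8,64,-3)
river: ρ → (-3,62,29)
river: ρ → (29,54,-11)
river: ρ → (-11,56,24)
ρ-cycle length = 14 (tail of 1 descent step not counted)

14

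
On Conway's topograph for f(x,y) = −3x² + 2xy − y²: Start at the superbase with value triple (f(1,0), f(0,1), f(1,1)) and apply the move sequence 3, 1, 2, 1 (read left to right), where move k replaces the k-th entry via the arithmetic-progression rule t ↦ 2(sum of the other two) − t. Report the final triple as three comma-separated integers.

start (-3,-1,-2) = (f(1,0),f(0,1),f(1,1))
replace slot 3: 2·((-3)+(-1)) − (-2) = -6 → (-3,-1,-6)
replace slot 1: 2·((-1)+(-6)) − (-3) = -11 → (-11,-1,-6)
replace slot 2: 2·((-11)+(-6)) − (-1) = -33 → (-11,-33,-6)
replace slot 1: 2·((-33)+(-6)) − (-11) = -67 → (-67,-33,-6)

-67,-33,-6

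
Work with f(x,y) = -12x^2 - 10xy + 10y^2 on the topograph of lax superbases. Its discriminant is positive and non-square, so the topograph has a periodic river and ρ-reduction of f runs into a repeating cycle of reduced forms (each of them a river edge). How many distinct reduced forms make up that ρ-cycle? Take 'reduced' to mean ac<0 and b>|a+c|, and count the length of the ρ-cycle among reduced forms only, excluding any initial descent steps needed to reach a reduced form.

D = 580, ⌊√D⌋ = 24
descent: ρ → (10,10,-12)  [lands on river]
river: ρ → (-12,14,8)
river: ρ → (8,18,-8)
river: ρ → (-8,14,12)
river: ρ → (12,10,-10)
river: ρ → (-10,10,12)
river: ρ → (12,14,-8)
river: ρ → (-8,18,8)
river: ρ → (8,14,-12)
river: ρ → (-12,10,10)
ρ-cycle length = 10 (tail of 1 descent step not counted)

10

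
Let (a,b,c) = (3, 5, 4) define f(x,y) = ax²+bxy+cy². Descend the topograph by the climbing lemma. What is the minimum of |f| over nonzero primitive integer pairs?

translate: b→-1 (≡5 mod 6), so (3,5,4)→(3,-1,2)
flip: (3,-1,2)→(2,1,3)
reduced (well bottom): (2,1,3) with a≤c, −a<b≤a
well minimum = a = 2

2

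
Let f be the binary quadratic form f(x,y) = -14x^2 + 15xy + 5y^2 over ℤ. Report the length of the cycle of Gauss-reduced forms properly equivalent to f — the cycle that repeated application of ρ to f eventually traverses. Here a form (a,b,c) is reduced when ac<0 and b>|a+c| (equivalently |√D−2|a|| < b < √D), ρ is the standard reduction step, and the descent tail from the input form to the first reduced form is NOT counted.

D = 505, ⌊√D⌋ = 22
river: ρ → (5,15,-14)
river: ρ → (-14,13,6)
river: ρ → (6,11,-16)
river: ρ → (-16,21,1)
river: ρ → (1,21,-16)
river: ρ → (-16,11,6)
river: ρ → (6,13,-14)
river: ρ → (-14,15,5)
ρ-cycle length = 8 (tail of 0 descent steps not counted)

8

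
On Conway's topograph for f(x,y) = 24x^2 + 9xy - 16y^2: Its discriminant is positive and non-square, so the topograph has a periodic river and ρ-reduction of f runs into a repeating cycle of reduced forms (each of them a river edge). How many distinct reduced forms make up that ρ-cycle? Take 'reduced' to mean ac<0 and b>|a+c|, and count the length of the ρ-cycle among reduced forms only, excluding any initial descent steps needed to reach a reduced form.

D = 1617, ⌊√D⌋ = 40
river: ρ → (-16,23,17)
river: ρ → (17,11,-22)
river: ρ → (-22,33,6)
river: ρ → (6,39,-4)
river: ρ → (-4,33,33)
river: ρ → (33,33,-4)
river: ρ → (-4,39,6)
river: ρ → (6,33,-22)
river: ρ → (-22,11,17)
river: ρ → (17,23,-16)
river: ρ → (-16,9,24)
river: ρ → (24,39,-1)
river: ρ → (-1,39,24)
river: ρ → (24,9,-16)
ρ-cycle length = 14 (tail of 0 descent steps not counted)

14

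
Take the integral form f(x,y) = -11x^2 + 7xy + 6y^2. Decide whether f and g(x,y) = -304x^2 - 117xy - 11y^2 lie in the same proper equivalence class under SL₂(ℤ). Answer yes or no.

D₁ = 313, D₂ = 313
river cycle of f (length 38): (6, 17, -1), (-1, 17, 6), (6, 7, -11), (-11, 15, 2), (2, 17, -3), (-3, 13, 12), (12, 11, -4), (-4, 13, 9), (9, 5, -8), (-8, 11, 6), … (28 more)
river cycle of g (length 38): (-11, 7, 6), (6, 17, -1), (-1, 17, 6), (6, 7, -11), (-11, 15, 2), (2, 17, -3), (-3, 13, 12), (12, 11, -4), (-4, 13, 9), (9, 5, -8), … (28 more)
cycles coincide ⇒ equivalent

yes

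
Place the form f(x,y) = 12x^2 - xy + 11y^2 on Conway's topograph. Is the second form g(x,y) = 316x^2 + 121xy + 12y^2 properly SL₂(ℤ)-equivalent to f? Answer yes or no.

D₁ = -527, D₂ = -527
f: flip: (12,-1,11)→(11,1,12)
f: reduced (well bottom): (11,1,12) with a≤c, −a<b≤a
g: flip: (316,121,12)→(12,-121,316)
g: translate: b→-1 (≡-121 mod 24), so (12,-121,316)→(12,-1,11)
g: flip: (12,-1,11)→(11,1,12)
g: reduced (well bottom): (11,1,12) with a≤c, −a<b≤a
reduced forms (11, 1, 12) vs (11, 1, 12) ⇒ equivalent

yes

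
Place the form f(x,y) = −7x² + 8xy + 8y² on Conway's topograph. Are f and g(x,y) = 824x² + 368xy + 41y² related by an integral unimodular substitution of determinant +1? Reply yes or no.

D₁ = 288, D₂ = 288
river cycle of f (length 6): (8, 8, -7), (-7, 6, 9), (9, 12, -4), (-4, 12, 9), (9, 6, -7), (-7, 8, 8)
river cycle of g (length 6): (8, 8, -7), (-7, 6, 9), (9, 12, -4), (-4, 12, 9), (9, 6, -7), (-7, 8, 8)
cycles coincide ⇒ equivalent

yes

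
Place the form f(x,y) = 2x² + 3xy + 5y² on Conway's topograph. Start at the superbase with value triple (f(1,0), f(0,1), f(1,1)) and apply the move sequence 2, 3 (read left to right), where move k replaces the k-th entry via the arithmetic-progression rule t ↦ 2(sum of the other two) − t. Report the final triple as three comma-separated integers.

start (2,5,10) = (f(1,0),f(0,1),f(1,1))
replace slot 2: 2·(2+10) − 5 = 19 → (2,19,10)
replace slot 3: 2·(2+19) − 10 = 32 → (2,19,32)

2,19,32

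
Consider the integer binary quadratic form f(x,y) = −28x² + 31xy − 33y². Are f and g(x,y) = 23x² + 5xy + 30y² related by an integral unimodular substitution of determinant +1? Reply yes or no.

D₁ = -2735, D₂ = -2735
f is negative-definite; reduce −f:
−f: translate: b→25 (≡-31 mod 56), so (28,-31,33)→(28,25,30)
−f: reduced (well bottom): (28,25,30) with a≤c, −a<b≤a
flip sign back: reduced form of f is (-28,-25,-30)
g: reduced (well bottom): (23,5,30) with a≤c, −a<b≤a
reduced forms (-28, -25, -30) vs (23, 5, 30) ⇒ inequivalent

no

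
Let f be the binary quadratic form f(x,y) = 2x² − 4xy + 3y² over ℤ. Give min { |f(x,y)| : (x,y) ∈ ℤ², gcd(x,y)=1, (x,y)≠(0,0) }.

translate: b→0 (≡-4 mod 4), so (2,-4,3)→(2,0,1)
flip: (2,0,1)→(1,0,2)
reduced (well bottom): (1,0,2) with a≤c, −a<b≤a
well minimum = a = 1

1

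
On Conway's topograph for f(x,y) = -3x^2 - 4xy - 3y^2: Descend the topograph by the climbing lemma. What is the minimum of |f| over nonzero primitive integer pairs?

translate: b→-2 (≡4 mod 6), so (3,4,3)→(3,-2,2)
flip: (3,-2,2)→(2,2,3)
reduced (well bottom): (2,2,3) with a≤c, −a<b≤a
well minimum |f| = |-2| = 2 (negative-definite)

2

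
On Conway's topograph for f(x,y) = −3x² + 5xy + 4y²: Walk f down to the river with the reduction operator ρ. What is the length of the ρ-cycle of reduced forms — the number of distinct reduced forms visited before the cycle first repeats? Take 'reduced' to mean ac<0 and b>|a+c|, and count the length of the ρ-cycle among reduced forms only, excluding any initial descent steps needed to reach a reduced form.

D = 73, ⌊√D⌋ = 8
river: ρ → (4,3,-4)
river: ρ → (-4,5,3)
river: ρ → (3,7,-2)
river: ρ → (-2,5,6)
river: ρ → (6,7,-1)
river: ρ → (-1,7,6)
river: ρ → (6,5,-2)
river: ρ → (-2,7,3)
river: ρ → (3,5,-4)
river: ρ → (-4,3,4)
river: ρ → (4,5,-3)
river: ρ → (-3,7,2)
river: ρ → (2,5,-6)
river: ρ → (-6,7,1)
river: ρ → (1,7,-6)
river: ρ → (-6,5,2)
river: ρ → (2,7,-3)
river: ρ → (-3,5,4)
ρ-cycle length = 18 (tail of 0 descent steps not counted)

18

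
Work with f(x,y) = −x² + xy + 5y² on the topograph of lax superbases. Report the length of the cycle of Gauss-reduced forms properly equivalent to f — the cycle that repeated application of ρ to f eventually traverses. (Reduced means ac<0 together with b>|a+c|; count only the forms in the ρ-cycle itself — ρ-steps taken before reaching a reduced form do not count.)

D = 21, ⌊√D⌋ = 4
descent: ρ → (5,-1,-1)
descent: ρ → (-1,3,3)  [lands on river]
river: ρ → (3,3,-1)
ρ-cycle length = 2 (tail of 2 descent steps not counted)

2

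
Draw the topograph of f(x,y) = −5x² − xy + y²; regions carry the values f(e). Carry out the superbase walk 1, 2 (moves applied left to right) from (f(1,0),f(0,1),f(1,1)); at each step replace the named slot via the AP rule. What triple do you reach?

start (-5,1,-5) = (f(1,0),f(0,1),f(1,1))
replace slot 1: 2·(1+(-5)) − (-5) = -3 → (-3,1,-5)
replace slot 2: 2·((-3)+(-5)) − 1 = -17 → (-3,-17,-5)

-3,-17,-5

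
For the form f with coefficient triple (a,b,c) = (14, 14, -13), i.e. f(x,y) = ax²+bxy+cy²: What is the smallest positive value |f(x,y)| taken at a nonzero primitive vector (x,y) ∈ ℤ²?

river: ρ → (-13,12,15)
river: ρ → (15,18,-10)
river: ρ → (-10,22,11)
river: ρ → (11,22,-10)
river: ρ → (-10,18,15)
river: ρ → (15,12,-13)
river: ρ → (-13,14,14)
river: ρ → (14,14,-13)
closes: descent 0, river 8
min |a| on river = 10

10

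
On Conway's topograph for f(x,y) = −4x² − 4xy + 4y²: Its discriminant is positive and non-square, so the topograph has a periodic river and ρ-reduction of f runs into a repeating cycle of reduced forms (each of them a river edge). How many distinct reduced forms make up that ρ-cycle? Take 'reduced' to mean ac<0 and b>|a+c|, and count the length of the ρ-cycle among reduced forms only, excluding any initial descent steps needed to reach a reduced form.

D = 80, ⌊√D⌋ = 8
descent: ρ → (4,4,-4)  [lands on river]
river: ρ → (-4,4,4)
ρ-cycle length = 2 (tail of 1 descent step not counted)

2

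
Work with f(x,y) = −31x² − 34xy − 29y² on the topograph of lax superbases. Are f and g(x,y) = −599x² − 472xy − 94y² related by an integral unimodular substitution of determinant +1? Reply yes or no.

D₁ = -2440, D₂ = -2440
f is negative-definite; reduce −f:
−f: translate: b→-28 (≡34 mod 62), so (31,34,29)→(31,-28,26)
−f: flip: (31,-28,26)→(26,28,31)
−f: translate: b→-24 (≡28 mod 52), so (26,28,31)→(26,-24,29)
−f: reduced (well bottom): (26,-24,29) with a≤c, −a<b≤a
flip sign back: reduced form of f is (-26,24,-29)
g is negative-definite; reduce −g:
−g: flip: (599,472,94)→(94,-472,599)
−g: translate: b→92 (≡-472 mod 188), so (94,-472,599)→(94,92,29)
−g: flip: (94,92,29)→(29,-92,94)
−g: translate: b→24 (≡-92 mod 58), so (29,-92,94)→(29,24,26)
−g: flip: (29,24,26)→(26,-24,29)
−g: reduced (well bottom): (26,-24,29) with a≤c, −a<b≤a
flip sign back: reduced form of g is (-26,24,-29)
reduced forms (-26, 24, -29) vs (-26, 24, -29) ⇒ equivalent

yes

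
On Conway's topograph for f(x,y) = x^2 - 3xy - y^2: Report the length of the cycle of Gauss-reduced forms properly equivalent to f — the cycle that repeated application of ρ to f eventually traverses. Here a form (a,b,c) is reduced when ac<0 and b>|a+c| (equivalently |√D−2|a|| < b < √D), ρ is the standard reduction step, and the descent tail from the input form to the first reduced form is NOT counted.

D = 13, ⌊√D⌋ = 3
descent: ρ → (-1,3,1)  [lands on river]
river: ρ → (1,3,-1)
ρ-cycle length = 2 (tail of 1 descent step not counted)

2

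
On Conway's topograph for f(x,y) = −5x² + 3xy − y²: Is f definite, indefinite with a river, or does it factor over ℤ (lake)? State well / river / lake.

D = b²−4ac = 3² − 4·(-5)·(-1) = -11
D < 0 ⇒ definite ⇒ every region one sign ⇒ single well

well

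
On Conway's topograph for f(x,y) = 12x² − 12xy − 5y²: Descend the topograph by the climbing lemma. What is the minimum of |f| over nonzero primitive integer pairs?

descent: ρ → (-5,12,12)  [lands on river]
river: ρ → (12,12,-5)
river: ρ → (-5,18,3)
river: ρ → (3,18,-5)
closes: descent 1, river 4
min |a| on river = 3

3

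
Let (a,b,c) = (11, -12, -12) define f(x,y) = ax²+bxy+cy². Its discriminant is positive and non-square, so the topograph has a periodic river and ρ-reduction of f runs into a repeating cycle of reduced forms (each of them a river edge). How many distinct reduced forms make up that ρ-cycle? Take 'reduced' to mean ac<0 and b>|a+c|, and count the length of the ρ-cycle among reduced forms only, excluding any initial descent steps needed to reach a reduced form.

D = 672, ⌊√D⌋ = 25
descent: ρ → (-12,12,11)  [lands on river]
river: ρ → (11,10,-13)
river: ρ → (-13,16,8)
river: ρ → (8,16,-13)
river: ρ → (-13,10,11)
river: ρ → (11,12,-12)
ρ-cycle length = 6 (tail of 1 descent step not counted)

6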